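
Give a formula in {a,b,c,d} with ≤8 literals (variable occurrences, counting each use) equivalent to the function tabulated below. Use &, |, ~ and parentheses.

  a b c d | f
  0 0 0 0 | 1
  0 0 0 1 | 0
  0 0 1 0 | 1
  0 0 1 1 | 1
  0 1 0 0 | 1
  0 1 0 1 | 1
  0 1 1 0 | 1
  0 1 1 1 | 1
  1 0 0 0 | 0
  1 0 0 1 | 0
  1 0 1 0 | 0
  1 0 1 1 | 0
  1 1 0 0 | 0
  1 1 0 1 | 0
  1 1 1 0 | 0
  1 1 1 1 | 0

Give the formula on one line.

(((~b & c) | (b | (~c & (c | (~d | b))))) & ~a)

  ~b = 1111000011110000
  (~b & c) = 0011000000110000
  ~c = 1100110011001100
  ~d = 1010101010101010
  (~d | b) = 1010111110101111
  (c | (~d | b)) = 1011111110111111
  (~c & (c | (~d | b))) = 1000110010001100
  (b | (~c & (c | (~d | b)))) = 1000111110001111
  ((~b & c) | (b | (~c & (c | (~d | b))))) = 1011111110111111
  ~a = 1111111100000000
  (((~b & c) | (b | (~c & (c | (~d | b))))) & ~a) = 1011111100000000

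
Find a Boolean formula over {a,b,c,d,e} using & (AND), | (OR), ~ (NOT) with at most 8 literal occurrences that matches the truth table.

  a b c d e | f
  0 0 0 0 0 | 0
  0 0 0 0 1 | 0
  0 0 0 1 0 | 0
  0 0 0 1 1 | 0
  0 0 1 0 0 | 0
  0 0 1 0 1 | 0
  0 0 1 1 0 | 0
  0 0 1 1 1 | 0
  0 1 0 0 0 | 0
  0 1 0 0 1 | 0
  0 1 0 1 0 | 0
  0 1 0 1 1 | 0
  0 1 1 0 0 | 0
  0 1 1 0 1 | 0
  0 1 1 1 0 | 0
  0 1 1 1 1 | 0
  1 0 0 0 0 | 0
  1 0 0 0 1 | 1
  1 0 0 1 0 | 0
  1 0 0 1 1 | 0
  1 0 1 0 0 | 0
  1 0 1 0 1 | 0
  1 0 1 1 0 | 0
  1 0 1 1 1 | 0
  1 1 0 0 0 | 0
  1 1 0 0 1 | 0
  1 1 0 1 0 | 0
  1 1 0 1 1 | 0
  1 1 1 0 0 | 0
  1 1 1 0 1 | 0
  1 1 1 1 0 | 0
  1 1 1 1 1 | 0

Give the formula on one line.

  ~b = 11111111000000001111111100000000
  (~b & a) = 00000000000000001111111100000000
  ~c = 11110000111100001111000011110000
  ~d = 11001100110011001100110011001100
  (~c & ~d) = 11000000110000001100000011000000
  ((~c & ~d) | b) = 11000000111111111100000011111111
  (e & ((~c & ~d) | b)) = 01000000010101010100000001010101
  ((~b & a) & (e & ((~c & ~d) | b))) = 00000000000000000100000000000000

((~b & a) & (e & ((~c & ~d) | b)))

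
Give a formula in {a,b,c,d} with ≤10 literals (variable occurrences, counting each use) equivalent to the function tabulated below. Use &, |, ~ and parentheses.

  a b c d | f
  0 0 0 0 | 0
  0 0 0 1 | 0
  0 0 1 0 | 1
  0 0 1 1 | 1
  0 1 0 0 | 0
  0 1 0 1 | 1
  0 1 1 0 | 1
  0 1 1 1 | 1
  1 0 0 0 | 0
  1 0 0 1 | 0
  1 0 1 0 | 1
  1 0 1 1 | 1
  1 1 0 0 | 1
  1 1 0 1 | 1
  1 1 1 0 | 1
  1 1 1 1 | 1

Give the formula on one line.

  ~d = 1010101010101010
  (~d & b) = 0000101000001010
  (c & ~d) = 0010001000100010
  ((~d & b) | (c & ~d)) = 0010101000101010
  (c | ((~d & b) | (c & ~d))) = 0011101100111011
  (b | (c | ((~d & b) | (c & ~d)))) = 0011111100111111
  (a | d) = 0101010111111111
  ((a | d) | c) = 0111011111111111
  ((b | (c | ((~d & b) | (c & ~d)))) & ((a | d) | c)) = 0011011100111111

((b | (c | ((~d & b) | (c & ~d)))) & ((a | d) | c))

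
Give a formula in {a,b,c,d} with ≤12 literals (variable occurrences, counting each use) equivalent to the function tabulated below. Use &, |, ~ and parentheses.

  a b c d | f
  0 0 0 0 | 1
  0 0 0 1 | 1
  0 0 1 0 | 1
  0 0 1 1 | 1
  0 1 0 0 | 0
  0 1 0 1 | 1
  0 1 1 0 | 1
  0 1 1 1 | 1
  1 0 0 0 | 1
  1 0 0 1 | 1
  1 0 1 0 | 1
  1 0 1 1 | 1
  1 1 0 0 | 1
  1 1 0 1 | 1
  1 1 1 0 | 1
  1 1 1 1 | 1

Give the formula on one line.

(((b | (~d & c)) & (((~a & c) | a) | d)) | (c | ~b))

  ~d = 1010101010101010
  (~d & c) = 0010001000100010
  (b | (~d & c)) = 0010111100101111
  ~a = 1111111100000000
  (~a & c) = 0011001100000000
  ((~a & c) | a) = 0011001111111111
  (((~a & c) | a) | d) = 0111011111111111
  ((b | (~d & c)) & (((~a & c) | a) | d)) = 0010011100101111
  ~b = 1111000011110000
  (c | ~b) = 1111001111110011
  (((b | (~d & c)) & (((~a & c) | a) | d)) | (c | ~b)) = 1111011111111111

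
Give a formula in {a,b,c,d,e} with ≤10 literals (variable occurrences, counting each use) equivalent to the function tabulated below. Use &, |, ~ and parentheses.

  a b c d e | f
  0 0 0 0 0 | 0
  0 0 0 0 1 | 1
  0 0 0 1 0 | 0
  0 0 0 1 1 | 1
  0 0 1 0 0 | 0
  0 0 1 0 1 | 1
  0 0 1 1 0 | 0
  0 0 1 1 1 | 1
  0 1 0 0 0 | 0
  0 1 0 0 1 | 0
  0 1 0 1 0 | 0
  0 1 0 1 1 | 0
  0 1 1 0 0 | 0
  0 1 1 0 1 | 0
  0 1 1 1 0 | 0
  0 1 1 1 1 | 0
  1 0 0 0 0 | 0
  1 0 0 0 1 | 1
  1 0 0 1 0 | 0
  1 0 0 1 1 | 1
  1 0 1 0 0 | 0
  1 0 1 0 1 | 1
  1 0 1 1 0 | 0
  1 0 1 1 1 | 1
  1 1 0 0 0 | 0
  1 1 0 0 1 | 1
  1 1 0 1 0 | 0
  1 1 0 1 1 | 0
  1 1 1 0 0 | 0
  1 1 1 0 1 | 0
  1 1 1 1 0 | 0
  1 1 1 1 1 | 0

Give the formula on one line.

  ~c = 11110000111100001111000011110000
  ~d = 11001100110011001100110011001100
  (a & ~d) = 00000000000000001100110011001100
  (~c & (a & ~d)) = 00000000000000001100000011000000
  ~e = 10101010101010101010101010101010
  ~b = 11111111000000001111111100000000
  (~e & ~b) = 10101010000000001010101000000000
  ((~c & (a & ~d)) | (~e & ~b)) = 10101010000000001110101011000000
  (((~c & (a & ~d)) | (~e & ~b)) & e) = 00000000000000000100000001000000
  (~b & e) = 01010101000000000101010100000000
  ((((~c & (a & ~d)) | (~e & ~b)) & e) | (~b & e)) = 01010101000000000101010101000000

((((~c & (a & ~d)) | (~e & ~b)) & e) | (~b & e))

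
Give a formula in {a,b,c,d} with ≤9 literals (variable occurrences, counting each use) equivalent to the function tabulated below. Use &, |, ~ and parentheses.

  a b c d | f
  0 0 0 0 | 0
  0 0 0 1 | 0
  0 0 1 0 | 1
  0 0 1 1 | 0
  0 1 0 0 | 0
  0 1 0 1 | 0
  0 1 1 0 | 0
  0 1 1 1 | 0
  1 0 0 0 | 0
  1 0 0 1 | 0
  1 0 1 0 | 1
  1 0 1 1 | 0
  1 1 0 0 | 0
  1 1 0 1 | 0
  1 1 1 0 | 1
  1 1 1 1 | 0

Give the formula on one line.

((((d | a) & c) | (d | ~b)) & (((~d | b) & c) & ~d))

  (d | a) = 0101010111111111
  ((d | a) & c) = 0001000100110011
  ~b = 1111000011110000
  (d | ~b) = 1111010111110101
  (((d | a) & c) | (d | ~b)) = 1111010111110111
  ~d = 1010101010101010
  (~d | b) = 1010111110101111
  ((~d | b) & c) = 0010001100100011
  (((~d | b) & c) & ~d) = 0010001000100010
  ((((d | a) & c) | (d | ~b)) & (((~d | b) & c) & ~d)) = 0010000000100010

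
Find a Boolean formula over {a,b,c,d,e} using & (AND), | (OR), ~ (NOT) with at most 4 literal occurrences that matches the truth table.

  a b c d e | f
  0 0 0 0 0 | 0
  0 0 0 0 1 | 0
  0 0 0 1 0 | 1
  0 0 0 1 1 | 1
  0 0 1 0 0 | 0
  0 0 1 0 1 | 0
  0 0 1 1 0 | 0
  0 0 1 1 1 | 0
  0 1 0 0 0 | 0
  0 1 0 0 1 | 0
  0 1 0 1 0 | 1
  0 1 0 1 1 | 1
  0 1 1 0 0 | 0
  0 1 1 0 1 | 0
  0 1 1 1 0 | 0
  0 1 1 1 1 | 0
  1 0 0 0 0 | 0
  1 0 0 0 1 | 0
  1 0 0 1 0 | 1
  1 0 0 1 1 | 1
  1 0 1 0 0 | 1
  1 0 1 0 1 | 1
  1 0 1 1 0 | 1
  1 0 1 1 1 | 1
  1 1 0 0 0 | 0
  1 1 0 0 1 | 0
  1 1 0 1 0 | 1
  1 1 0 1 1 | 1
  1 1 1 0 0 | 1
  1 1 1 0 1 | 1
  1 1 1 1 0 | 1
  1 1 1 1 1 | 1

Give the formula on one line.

((d | c) & (~c | a))

  (d | c) = 00111111001111110011111100111111
  ~c = 11110000111100001111000011110000
  (~c | a) = 11110000111100001111111111111111
  ((d | c) & (~c | a)) = 00110000001100000011111100111111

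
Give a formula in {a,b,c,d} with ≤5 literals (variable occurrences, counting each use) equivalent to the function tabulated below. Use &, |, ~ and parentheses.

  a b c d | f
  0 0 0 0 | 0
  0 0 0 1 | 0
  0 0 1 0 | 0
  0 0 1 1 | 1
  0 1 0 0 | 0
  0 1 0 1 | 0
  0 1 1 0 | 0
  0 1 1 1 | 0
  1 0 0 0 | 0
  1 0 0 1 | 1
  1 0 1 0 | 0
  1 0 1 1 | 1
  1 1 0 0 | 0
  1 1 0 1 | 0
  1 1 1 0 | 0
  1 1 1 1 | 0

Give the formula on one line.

  (c | a) = 0011001111111111
  (d | b) = 0101111101011111
  ~b = 1111000011110000
  ((d | b) & ~b) = 0101000001010000
  ((c | a) & ((d | b) & ~b)) = 0001000001010000

((c | a) & ((d | b) & ~b))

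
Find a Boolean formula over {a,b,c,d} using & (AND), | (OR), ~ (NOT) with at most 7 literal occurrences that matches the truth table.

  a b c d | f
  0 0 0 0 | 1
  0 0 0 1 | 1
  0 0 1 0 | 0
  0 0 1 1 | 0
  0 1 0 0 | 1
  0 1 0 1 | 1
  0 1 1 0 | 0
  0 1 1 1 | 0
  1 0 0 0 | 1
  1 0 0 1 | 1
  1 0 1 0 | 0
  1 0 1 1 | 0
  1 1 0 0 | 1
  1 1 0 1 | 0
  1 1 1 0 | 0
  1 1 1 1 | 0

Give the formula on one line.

((~a | ((~d & ~c) | ~b)) & ~c)

  ~a = 1111111100000000
  ~d = 1010101010101010
  ~c = 1100110011001100
  (~d & ~c) = 1000100010001000
  ~b = 1111000011110000
  ((~d & ~c) | ~b) = 1111100011111000
  (~a | ((~d & ~c) | ~b)) = 1111111111111000
  ((~a | ((~d & ~c) | ~b)) & ~c) = 1100110011001000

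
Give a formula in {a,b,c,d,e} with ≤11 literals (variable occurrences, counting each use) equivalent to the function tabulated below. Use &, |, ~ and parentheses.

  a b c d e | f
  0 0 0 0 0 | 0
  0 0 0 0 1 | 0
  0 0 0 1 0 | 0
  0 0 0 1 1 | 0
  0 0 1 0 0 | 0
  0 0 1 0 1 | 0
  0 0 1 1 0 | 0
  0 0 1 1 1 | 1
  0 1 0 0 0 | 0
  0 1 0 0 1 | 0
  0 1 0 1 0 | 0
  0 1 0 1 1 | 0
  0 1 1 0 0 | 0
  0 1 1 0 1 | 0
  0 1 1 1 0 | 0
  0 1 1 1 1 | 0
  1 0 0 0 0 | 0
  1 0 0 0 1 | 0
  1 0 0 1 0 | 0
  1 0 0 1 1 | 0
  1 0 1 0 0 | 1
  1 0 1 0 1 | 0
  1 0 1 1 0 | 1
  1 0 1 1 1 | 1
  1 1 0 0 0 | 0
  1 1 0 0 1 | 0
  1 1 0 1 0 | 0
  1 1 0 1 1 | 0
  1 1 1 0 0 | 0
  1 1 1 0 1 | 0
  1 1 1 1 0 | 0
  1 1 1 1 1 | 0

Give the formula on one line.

((c & ~b) & (b | (c & ((e & (d & ~b)) | (~e & a)))))

  ~b = 11111111000000001111111100000000
  (c & ~b) = 00001111000000000000111100000000
  (d & ~b) = 00110011000000000011001100000000
  (e & (d & ~b)) = 00010001000000000001000100000000
  ~e = 10101010101010101010101010101010
  (~e & a) = 00000000000000001010101010101010
  ((e & (d & ~b)) | (~e & a)) = 00010001000000001011101110101010
  (c & ((e & (d & ~b)) | (~e & a))) = 00000001000000000000101100001010
  (b | (c & ((e & (d & ~b)) | (~e & a)))) = 00000001111111110000101111111111
  ((c & ~b) & (b | (c & ((e & (d & ~b)) | (~e & a))))) = 00000001000000000000101100000000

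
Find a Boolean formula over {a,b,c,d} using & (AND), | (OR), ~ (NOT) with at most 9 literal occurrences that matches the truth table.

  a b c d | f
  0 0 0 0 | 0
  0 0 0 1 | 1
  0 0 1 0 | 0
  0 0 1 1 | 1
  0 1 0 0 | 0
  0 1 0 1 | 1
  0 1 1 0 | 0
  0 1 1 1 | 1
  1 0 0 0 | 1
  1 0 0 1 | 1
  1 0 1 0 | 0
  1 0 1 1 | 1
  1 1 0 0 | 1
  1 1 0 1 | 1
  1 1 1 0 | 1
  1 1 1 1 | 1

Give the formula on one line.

((a & ~c) | (d | ((~a | ~d) & ((a | ~c) & (c & b)))))

  ~c = 1100110011001100
  (a & ~c) = 0000000011001100
  ~a = 1111111100000000
  ~d = 1010101010101010
  (~a | ~d) = 1111111110101010
  (a | ~c) = 1100110011111111
  (c & b) = 0000001100000011
  ((a | ~c) & (c & b)) = 0000000000000011
  ((~a | ~d) & ((a | ~c) & (c & b))) = 0000000000000010
  (d | ((~a | ~d) & ((a | ~c) & (c & b)))) = 0101010101010111
  ((a & ~c) | (d | ((~a | ~d) & ((a | ~c) & (c & b))))) = 0101010111011111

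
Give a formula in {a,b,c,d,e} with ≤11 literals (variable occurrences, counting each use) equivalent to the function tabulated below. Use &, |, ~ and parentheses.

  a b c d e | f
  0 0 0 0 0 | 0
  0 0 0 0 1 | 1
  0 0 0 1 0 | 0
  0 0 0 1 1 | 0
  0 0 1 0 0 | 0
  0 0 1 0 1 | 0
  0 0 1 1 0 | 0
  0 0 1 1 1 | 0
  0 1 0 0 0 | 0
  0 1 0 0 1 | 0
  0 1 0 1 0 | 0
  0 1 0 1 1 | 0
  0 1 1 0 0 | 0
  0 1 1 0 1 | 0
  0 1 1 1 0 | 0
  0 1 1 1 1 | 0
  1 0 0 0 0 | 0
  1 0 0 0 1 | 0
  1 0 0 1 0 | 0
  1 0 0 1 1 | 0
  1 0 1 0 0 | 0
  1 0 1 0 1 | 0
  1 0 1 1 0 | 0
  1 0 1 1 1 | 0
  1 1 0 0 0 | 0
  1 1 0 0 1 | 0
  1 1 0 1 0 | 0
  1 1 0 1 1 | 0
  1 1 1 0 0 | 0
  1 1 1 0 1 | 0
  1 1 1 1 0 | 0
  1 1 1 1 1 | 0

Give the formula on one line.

((((~a & e) & ((b & (a | c)) | ~b)) & (~d & e)) & ~c)

  ~a = 11111111111111110000000000000000
  (~a & e) = 01010101010101010000000000000000
  (a | c) = 00001111000011111111111111111111
  (b & (a | c)) = 00000000000011110000000011111111
  ~b = 11111111000000001111111100000000
  ((b & (a | c)) | ~b) = 11111111000011111111111111111111
  ((~a & e) & ((b & (a | c)) | ~b)) = 01010101000001010000000000000000
  ~d = 11001100110011001100110011001100
  (~d & e) = 01000100010001000100010001000100
  (((~a & e) & ((b & (a | c)) | ~b)) & (~d & e)) = 01000100000001000000000000000000
  ~c = 11110000111100001111000011110000
  ((((~a & e) & ((b & (a | c)) | ~b)) & (~d & e)) & ~c) = 01000000000000000000000000000000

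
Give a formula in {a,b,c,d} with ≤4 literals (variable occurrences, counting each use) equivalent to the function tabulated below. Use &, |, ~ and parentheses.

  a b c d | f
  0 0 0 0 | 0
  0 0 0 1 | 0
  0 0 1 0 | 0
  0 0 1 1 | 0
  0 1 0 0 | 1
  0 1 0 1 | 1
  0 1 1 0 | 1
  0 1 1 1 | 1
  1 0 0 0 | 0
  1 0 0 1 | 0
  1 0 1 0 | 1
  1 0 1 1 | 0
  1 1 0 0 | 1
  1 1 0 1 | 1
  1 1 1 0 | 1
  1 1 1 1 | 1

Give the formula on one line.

(b | ((a & c) & ~d))

  (a & c) = 0000000000110011
  ~d = 1010101010101010
  ((a & c) & ~d) = 0000000000100010
  (b | ((a & c) & ~d)) = 0000111100101111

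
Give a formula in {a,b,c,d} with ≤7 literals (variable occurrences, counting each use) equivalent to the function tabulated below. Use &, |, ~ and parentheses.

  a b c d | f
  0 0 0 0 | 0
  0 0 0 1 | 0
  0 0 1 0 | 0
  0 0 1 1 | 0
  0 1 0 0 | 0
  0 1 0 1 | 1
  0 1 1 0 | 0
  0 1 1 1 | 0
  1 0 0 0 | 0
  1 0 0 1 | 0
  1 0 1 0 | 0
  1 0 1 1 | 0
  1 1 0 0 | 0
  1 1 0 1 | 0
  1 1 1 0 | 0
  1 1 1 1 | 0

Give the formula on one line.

(((d & b) & ~a) & ~c)

  (d & b) = 0000010100000101
  ~a = 1111111100000000
  ((d & b) & ~a) = 0000010100000000
  ~c = 1100110011001100
  (((d & b) & ~a) & ~c) = 0000010000000000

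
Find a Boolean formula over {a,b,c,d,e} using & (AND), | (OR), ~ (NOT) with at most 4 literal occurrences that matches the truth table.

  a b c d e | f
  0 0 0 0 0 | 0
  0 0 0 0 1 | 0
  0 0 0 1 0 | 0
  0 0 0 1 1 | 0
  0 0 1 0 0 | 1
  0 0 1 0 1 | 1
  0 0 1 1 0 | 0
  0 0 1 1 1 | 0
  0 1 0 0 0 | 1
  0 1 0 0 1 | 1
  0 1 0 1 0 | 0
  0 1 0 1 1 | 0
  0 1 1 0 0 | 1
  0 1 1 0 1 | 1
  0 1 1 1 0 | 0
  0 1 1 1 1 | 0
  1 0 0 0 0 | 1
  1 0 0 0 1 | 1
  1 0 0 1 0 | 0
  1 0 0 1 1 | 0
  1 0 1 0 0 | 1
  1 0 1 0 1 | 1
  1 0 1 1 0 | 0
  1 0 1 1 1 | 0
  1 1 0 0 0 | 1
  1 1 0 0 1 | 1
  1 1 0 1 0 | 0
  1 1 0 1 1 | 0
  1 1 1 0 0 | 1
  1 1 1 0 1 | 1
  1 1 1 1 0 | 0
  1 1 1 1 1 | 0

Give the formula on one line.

  (a | b) = 00000000111111111111111111111111
  (c | (a | b)) = 00001111111111111111111111111111
  ~d = 11001100110011001100110011001100
  ((c | (a | b)) & ~d) = 00001100110011001100110011001100

((c | (a | b)) & ~d)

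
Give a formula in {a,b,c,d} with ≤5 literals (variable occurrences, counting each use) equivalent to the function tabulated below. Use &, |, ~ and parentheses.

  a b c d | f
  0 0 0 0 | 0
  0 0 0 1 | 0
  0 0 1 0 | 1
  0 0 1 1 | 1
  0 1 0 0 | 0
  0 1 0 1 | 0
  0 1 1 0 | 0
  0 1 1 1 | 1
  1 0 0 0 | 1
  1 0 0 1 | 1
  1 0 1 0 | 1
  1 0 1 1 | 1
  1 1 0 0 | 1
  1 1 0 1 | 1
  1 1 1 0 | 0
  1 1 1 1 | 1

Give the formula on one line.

  (c | a) = 0011001111111111
  ~b = 1111000011110000
  (~b | d) = 1111010111110101
  ~c = 1100110011001100
  ((~b | d) | ~c) = 1111110111111101
  ((c | a) & ((~b | d) | ~c)) = 0011000111111101

((c | a) & ((~b | d) | ~c))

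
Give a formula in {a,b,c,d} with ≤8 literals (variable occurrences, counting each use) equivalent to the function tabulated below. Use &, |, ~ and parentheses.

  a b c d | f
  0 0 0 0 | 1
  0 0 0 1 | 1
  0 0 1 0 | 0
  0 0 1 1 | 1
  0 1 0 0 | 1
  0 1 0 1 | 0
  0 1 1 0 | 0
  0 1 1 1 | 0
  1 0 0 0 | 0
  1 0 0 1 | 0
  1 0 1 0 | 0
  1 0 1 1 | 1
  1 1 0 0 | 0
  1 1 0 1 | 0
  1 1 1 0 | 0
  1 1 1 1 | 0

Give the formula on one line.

((c | ~a) & ((~b & (b | d)) | (~d & ~c)))

  ~a = 1111111100000000
  (c | ~a) = 1111111100110011
  ~b = 1111000011110000
  (b | d) = 0101111101011111
  (~b & (b | d)) = 0101000001010000
  ~d = 1010101010101010
  ~c = 1100110011001100
  (~d & ~c) = 1000100010001000
  ((~b & (b | d)) | (~d & ~c)) = 1101100011011000
  ((c | ~a) & ((~b & (b | d)) | (~d & ~c))) = 1101100000010000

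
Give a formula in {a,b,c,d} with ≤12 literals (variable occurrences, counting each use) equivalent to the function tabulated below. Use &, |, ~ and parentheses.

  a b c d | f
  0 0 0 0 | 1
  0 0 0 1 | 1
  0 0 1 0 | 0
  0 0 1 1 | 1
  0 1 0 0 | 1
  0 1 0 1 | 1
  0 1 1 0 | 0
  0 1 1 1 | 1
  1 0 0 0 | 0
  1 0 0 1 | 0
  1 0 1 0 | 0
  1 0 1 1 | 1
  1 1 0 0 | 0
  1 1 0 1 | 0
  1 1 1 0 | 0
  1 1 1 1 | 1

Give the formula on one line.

  ~c = 1100110011001100
  (d | ~c) = 1101110111011101
  ~a = 1111111100000000
  ~d = 1010101010101010
  (~c & ~d) = 1000100010001000
  ~b = 1111000011110000
  (~b | c) = 1111001111110011
  (~a & (~b | c)) = 1111001100000000
  ((~c & ~d) & (~a & (~b | c))) = 1000000000000000
  (c | ((~c & ~d) & (~a & (~b | c)))) = 1011001100110011
  (~a | (c | ((~c & ~d) & (~a & (~b | c))))) = 1111111100110011
  ((d | ~c) & (~a | (c | ((~c & ~d) & (~a & (~b | c)))))) = 1101110100010001

((d | ~c) & (~a | (c | ((~c & ~d) & (~a & (~b | c))))))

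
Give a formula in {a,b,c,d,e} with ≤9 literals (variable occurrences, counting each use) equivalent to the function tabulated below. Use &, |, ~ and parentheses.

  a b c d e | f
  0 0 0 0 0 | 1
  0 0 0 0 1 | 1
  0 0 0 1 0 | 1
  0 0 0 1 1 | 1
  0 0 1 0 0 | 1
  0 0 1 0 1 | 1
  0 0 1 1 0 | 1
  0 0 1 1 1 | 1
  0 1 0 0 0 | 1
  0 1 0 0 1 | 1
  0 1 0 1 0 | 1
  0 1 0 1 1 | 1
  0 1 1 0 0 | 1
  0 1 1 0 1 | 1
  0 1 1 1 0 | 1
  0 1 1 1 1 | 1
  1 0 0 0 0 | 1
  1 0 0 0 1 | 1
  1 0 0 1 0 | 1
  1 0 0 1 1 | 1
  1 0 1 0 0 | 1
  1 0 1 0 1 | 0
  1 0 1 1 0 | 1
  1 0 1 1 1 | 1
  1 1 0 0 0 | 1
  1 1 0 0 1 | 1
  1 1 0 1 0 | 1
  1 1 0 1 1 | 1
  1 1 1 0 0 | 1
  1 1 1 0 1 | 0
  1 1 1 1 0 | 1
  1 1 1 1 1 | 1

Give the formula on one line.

(((~a | (~e & c)) | ((d & a) & e)) | (~c | ~a))

  ~a = 11111111111111110000000000000000
  ~e = 10101010101010101010101010101010
  (~e & c) = 00001010000010100000101000001010
  (~a | (~e & c)) = 11111111111111110000101000001010
  (d & a) = 00000000000000000011001100110011
  ((d & a) & e) = 00000000000000000001000100010001
  ((~a | (~e & c)) | ((d & a) & e)) = 11111111111111110001101100011011
  ~c = 11110000111100001111000011110000
  (~c | ~a) = 11111111111111111111000011110000
  (((~a | (~e & c)) | ((d & a) & e)) | (~c | ~a)) = 11111111111111111111101111111011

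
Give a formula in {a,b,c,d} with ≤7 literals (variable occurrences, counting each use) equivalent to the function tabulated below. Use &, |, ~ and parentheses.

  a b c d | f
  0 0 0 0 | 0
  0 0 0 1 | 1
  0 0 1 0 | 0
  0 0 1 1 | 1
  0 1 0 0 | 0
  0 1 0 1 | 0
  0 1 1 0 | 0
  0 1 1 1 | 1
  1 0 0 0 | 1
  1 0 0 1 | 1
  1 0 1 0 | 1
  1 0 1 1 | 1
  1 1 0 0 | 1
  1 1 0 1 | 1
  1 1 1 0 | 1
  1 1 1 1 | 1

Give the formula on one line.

((((c | (~b & ~c)) | a) | ~d) & (d | a))

  ~b = 1111000011110000
  ~c = 1100110011001100
  (~b & ~c) = 1100000011000000
  (c | (~b & ~c)) = 1111001111110011
  ((c | (~b & ~c)) | a) = 1111001111111111
  ~d = 1010101010101010
  (((c | (~b & ~c)) | a) | ~d) = 1111101111111111
  (d | a) = 0101010111111111
  ((((c | (~b & ~c)) | a) | ~d) & (d | a)) = 0101000111111111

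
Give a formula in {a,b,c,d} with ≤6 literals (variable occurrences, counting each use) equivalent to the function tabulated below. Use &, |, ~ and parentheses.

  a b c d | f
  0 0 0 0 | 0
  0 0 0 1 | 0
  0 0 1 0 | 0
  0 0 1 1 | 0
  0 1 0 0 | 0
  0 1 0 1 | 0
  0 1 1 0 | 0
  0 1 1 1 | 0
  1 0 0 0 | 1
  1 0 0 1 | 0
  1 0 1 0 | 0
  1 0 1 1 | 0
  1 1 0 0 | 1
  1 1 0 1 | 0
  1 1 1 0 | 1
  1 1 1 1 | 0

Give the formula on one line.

  ~c = 1100110011001100
  ~b = 1111000011110000
  (~c & ~b) = 1100000011000000
  ~a = 1111111100000000
  (~a | b) = 1111111100001111
  ((~c & ~b) | (~a | b)) = 1111111111001111
  ~d = 1010101010101010
  (~d & a) = 0000000010101010
  (((~c & ~b) | (~a | b)) & (~d & a)) = 0000000010001010

(((~c & ~b) | (~a | b)) & (~d & a))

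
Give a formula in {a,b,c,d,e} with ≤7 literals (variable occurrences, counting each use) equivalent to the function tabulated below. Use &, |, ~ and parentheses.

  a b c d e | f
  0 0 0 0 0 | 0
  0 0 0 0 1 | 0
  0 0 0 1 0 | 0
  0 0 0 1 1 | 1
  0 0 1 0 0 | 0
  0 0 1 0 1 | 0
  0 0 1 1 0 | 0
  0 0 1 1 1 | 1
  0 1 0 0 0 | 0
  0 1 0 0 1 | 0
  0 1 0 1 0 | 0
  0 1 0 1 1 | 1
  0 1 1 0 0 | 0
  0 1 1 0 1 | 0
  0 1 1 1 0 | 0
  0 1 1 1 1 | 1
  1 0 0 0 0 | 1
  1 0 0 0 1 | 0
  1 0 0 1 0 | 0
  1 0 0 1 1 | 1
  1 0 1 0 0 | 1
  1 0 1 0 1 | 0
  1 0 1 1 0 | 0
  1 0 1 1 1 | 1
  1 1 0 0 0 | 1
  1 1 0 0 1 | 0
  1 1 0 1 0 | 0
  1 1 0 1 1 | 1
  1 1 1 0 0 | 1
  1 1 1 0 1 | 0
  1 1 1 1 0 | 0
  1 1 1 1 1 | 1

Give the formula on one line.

((d & e) | ((a & ~e) & (~a | ~d)))

  (d & e) = 00010001000100010001000100010001
  ~e = 10101010101010101010101010101010
  (a & ~e) = 00000000000000001010101010101010
  ~a = 11111111111111110000000000000000
  ~d = 11001100110011001100110011001100
  (~a | ~d) = 11111111111111111100110011001100
  ((a & ~e) & (~a | ~d)) = 00000000000000001000100010001000
  ((d & e) | ((a & ~e) & (~a | ~d))) = 00010001000100011001100110011001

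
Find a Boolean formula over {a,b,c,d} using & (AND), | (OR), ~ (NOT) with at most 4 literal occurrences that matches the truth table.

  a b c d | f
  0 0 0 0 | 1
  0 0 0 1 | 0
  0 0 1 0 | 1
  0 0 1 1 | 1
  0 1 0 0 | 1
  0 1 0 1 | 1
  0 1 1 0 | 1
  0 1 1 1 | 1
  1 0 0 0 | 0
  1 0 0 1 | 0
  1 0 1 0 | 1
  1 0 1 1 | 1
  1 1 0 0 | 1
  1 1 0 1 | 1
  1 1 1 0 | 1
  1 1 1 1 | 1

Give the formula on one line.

((c | (~d & ~a)) | b)

  ~d = 1010101010101010
  ~a = 1111111100000000
  (~d & ~a) = 1010101000000000
  (c | (~d & ~a)) = 1011101100110011
  ((c | (~d & ~a)) | b) = 1011111100111111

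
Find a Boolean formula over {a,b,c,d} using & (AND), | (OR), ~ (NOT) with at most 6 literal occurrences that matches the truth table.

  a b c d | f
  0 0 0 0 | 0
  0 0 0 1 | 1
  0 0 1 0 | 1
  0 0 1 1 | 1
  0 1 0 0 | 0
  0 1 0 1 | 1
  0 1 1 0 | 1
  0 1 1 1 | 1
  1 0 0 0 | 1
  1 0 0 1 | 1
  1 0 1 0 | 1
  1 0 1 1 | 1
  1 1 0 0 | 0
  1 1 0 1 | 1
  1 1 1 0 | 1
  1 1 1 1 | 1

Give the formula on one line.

  (c | b) = 0011111100111111
  (a | (c | b)) = 0011111111111111
  ~b = 1111000011110000
  (~b | c) = 1111001111110011
  ((a | (c | b)) & (~b | c)) = 0011001111110011
  (((a | (c | b)) & (~b | c)) | d) = 0111011111110111

(((a | (c | b)) & (~b | c)) | d)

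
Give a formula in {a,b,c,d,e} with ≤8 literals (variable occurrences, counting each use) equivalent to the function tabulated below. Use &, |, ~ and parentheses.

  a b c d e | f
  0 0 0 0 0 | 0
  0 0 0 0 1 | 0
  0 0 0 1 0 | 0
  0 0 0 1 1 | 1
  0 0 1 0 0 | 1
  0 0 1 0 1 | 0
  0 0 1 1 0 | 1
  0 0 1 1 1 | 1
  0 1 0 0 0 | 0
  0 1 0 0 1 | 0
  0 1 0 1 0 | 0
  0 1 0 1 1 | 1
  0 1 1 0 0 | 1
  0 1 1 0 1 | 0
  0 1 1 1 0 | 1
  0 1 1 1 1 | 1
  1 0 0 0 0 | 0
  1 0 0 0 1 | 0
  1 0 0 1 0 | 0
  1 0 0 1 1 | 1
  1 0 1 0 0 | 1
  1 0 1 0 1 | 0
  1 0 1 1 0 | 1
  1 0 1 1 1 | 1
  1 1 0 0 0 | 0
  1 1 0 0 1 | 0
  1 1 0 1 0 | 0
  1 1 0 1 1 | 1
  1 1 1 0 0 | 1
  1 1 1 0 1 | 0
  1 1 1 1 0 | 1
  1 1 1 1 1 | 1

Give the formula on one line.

(((d & e) | c) & (~e | d))

  (d & e) = 00010001000100010001000100010001
  ((d & e) | c) = 00011111000111110001111100011111
  ~e = 10101010101010101010101010101010
  (~e | d) = 10111011101110111011101110111011
  (((d & e) | c) & (~e | d)) = 00011011000110110001101100011011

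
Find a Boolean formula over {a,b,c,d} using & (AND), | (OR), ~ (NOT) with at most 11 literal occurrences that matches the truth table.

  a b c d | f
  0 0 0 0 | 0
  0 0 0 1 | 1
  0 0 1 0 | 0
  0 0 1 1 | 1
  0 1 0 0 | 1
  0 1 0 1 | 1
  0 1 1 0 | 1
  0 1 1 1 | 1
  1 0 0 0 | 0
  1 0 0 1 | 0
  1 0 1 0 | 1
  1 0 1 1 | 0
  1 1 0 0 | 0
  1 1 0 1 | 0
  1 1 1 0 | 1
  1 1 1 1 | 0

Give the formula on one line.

  (b | d) = 0101111101011111
  ~a = 1111111100000000
  ((b | d) & ~a) = 0101111100000000
  ~d = 1010101010101010
  (~d & a) = 0000000010101010
  (((b | d) & ~a) | (~d & a)) = 0101111110101010
  (a & c) = 0000000000110011
  ((a & c) | ~a) = 1111111100110011
  ((((b | d) & ~a) | (~d & a)) & ((a & c) | ~a)) = 0101111100100010

((((b | d) & ~a) | (~d & a)) & ((a & c) | ~a))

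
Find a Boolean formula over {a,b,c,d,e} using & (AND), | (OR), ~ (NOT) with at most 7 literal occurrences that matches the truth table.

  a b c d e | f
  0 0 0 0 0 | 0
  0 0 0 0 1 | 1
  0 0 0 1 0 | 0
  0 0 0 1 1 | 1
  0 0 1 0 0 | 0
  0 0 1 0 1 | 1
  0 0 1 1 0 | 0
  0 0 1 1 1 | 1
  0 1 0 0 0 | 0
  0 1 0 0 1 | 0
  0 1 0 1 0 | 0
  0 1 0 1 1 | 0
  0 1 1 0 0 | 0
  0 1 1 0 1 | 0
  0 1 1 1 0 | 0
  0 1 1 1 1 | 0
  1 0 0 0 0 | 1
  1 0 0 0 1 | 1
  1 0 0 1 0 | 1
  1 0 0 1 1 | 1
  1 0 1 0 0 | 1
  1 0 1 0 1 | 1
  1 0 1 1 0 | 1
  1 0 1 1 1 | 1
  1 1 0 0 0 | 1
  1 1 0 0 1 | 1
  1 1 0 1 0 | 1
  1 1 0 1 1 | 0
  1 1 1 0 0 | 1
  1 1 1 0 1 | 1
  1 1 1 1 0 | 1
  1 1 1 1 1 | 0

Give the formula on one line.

  ~b = 11111111000000001111111100000000
  ~e = 10101010101010101010101010101010
  (~b | ~e) = 11111111101010101111111110101010
  ~d = 11001100110011001100110011001100
  (a & ~d) = 00000000000000001100110011001100
  ((~b | ~e) | (a & ~d)) = 11111111101010101111111111101110
  (a | e) = 01010101010101011111111111111111
  (((~b | ~e) | (a & ~d)) & (a | e)) = 01010101000000001111111111101110

(((~b | ~e) | (a & ~d)) & (a | e))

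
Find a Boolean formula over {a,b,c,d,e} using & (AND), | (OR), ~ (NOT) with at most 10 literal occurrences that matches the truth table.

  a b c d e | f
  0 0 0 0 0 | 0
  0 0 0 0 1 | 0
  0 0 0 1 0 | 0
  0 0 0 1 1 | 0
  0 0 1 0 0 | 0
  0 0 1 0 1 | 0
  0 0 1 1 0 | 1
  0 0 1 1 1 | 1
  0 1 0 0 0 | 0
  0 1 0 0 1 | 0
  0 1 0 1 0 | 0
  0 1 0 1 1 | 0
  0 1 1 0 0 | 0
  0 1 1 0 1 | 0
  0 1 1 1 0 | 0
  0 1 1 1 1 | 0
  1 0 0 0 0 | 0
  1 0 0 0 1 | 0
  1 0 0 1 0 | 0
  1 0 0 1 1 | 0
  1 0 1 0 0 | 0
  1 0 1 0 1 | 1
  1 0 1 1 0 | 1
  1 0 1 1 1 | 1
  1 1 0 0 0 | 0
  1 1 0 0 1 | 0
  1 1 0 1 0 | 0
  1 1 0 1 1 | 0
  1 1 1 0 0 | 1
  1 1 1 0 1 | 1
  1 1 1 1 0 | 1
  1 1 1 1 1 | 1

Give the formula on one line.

(c & ((d & ~b) | (((e | b) & c) & a)))

  ~b = 11111111000000001111111100000000
  (d & ~b) = 00110011000000000011001100000000
  (e | b) = 01010101111111110101010111111111
  ((e | b) & c) = 00000101000011110000010100001111
  (((e | b) & c) & a) = 00000000000000000000010100001111
  ((d & ~b) | (((e | b) & c) & a)) = 00110011000000000011011100001111
  (c & ((d & ~b) | (((e | b) & c) & a))) = 00000011000000000000011100001111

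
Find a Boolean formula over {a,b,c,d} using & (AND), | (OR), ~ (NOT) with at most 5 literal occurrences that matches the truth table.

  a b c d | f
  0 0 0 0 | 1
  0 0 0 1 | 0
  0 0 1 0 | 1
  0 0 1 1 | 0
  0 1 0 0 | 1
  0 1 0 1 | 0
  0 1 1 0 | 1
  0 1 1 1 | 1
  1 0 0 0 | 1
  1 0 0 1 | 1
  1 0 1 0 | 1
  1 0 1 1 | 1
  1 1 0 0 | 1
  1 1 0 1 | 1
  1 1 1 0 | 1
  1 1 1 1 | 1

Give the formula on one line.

  (c & b) = 0000001100000011
  ~d = 1010101010101010
  ((c & b) | ~d) = 1010101110101011
  (((c & b) | ~d) | a) = 1010101111111111

(((c & b) | ~d) | a)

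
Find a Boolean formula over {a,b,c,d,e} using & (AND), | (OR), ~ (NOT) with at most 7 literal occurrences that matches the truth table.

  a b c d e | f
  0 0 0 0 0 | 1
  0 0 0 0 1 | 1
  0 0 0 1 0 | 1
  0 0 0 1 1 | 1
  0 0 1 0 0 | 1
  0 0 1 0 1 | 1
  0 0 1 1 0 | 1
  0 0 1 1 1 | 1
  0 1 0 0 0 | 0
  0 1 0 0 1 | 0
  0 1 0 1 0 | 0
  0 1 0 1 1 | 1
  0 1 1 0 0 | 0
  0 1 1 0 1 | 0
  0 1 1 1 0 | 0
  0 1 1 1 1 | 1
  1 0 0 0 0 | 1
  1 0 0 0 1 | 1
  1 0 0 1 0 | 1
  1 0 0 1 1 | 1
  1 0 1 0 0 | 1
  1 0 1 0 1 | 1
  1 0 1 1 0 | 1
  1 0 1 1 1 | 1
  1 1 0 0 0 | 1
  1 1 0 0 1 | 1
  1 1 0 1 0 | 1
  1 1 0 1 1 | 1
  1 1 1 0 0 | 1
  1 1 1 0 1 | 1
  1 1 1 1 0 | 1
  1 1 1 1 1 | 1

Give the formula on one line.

(~b | (a | (d & e)))

  ~b = 11111111000000001111111100000000
  (d & e) = 00010001000100010001000100010001
  (a | (d & e)) = 00010001000100011111111111111111
  (~b | (a | (d & e))) = 11111111000100011111111111111111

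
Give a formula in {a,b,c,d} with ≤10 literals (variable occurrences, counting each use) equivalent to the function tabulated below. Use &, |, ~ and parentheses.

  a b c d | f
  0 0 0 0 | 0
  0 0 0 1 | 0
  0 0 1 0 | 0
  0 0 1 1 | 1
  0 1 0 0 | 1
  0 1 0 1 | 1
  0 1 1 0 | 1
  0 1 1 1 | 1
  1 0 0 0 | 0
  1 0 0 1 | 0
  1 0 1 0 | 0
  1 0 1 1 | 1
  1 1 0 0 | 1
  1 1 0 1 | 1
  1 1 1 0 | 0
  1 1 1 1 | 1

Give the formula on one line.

  (c | b) = 0011111100111111
  (b | d) = 0101111101011111
  ~a = 1111111100000000
  ((b | d) & ~a) = 0101111100000000
  (d | ((b | d) & ~a)) = 0101111101010101
  ~c = 1100110011001100
  ((d | ((b | d) & ~a)) | ~c) = 1101111111011101
  ((c | b) & ((d | ((b | d) & ~a)) | ~c)) = 0001111100011101

((c | b) & ((d | ((b | d) & ~a)) | ~c))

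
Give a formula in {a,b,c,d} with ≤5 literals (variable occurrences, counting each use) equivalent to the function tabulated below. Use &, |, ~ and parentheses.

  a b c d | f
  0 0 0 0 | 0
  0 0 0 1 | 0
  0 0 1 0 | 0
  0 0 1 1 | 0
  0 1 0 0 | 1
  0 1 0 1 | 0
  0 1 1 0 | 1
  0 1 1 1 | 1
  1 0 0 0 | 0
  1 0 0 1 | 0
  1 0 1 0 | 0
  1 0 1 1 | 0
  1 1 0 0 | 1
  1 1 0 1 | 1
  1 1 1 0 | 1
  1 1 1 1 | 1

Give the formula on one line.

  ~d = 1010101010101010
  (c | ~d) = 1011101110111011
  ((c | ~d) & b) = 0000101100001011
  (a & b) = 0000000000001111
  (((c | ~d) & b) | (a & b)) = 0000101100001111

(((c | ~d) & b) | (a & b))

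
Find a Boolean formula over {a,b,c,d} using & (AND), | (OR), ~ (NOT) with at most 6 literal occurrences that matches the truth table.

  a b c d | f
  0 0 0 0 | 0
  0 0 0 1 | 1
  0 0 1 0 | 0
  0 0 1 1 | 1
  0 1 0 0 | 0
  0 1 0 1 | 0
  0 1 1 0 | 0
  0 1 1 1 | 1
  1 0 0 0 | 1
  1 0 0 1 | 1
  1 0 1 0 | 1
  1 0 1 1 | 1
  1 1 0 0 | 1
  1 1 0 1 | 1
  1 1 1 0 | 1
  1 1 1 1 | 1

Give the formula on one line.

((d & (~b | c)) | a)

  ~b = 1111000011110000
  (~b | c) = 1111001111110011
  (d & (~b | c)) = 0101000101010001
  ((d & (~b | c)) | a) = 0101000111111111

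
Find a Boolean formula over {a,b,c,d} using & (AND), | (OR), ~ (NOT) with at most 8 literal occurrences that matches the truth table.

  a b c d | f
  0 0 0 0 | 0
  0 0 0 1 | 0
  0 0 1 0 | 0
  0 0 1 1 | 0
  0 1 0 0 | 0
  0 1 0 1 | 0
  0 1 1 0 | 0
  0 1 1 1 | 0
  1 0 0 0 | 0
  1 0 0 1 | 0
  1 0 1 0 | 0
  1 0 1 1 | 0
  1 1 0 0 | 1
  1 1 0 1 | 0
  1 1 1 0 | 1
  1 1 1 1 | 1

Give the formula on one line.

((b & (c | (~c & ~d))) & (a & (b | c)))

  ~c = 1100110011001100
  ~d = 1010101010101010
  (~c & ~d) = 1000100010001000
  (c | (~c & ~d)) = 1011101110111011
  (b & (c | (~c & ~d))) = 0000101100001011
  (b | c) = 0011111100111111
  (a & (b | c)) = 0000000000111111
  ((b & (c | (~c & ~d))) & (a & (b | c))) = 0000000000001011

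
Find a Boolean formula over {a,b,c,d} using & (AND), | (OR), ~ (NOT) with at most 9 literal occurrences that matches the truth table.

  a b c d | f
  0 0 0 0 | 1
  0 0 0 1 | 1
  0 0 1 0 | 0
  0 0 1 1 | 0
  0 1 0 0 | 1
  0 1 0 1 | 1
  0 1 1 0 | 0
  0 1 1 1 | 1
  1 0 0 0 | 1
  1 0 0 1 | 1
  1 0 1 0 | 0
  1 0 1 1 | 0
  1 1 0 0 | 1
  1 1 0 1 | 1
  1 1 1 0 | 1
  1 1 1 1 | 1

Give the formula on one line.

  (b & d) = 0000010100000101
  (b & a) = 0000000000001111
  ((b & a) & c) = 0000000000000011
  ((b & d) | ((b & a) & c)) = 0000010100000111
  ~c = 1100110011001100
  (((b & d) | ((b & a) & c)) | ~c) = 1100110111001111

(((b & d) | ((b & a) & c)) | ~c)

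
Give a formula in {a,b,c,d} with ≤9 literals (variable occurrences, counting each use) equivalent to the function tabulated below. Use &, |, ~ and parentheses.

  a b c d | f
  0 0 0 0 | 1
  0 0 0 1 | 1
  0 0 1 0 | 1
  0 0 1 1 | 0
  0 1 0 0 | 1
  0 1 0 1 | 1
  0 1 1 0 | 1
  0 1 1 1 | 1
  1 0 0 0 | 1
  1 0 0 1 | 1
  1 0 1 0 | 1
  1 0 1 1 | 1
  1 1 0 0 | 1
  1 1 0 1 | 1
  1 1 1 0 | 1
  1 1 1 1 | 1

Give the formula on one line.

  ~c = 1100110011001100
  ~b = 1111000011110000
  (b & c) = 0000001100000011
  ((b & c) | a) = 0000001111111111
  (~b & ((b & c) | a)) = 0000000011110000
  (~c | (~b & ((b & c) | a))) = 1100110011111100
  ~d = 1010101010101010
  (~d | b) = 1010111110101111
  ((~d | b) | a) = 1010111111111111
  ((~c | (~b & ((b & c) | a))) | ((~d | b) | a)) = 1110111111111111

((~c | (~b & ((b & c) | a))) | ((~d | b) | a))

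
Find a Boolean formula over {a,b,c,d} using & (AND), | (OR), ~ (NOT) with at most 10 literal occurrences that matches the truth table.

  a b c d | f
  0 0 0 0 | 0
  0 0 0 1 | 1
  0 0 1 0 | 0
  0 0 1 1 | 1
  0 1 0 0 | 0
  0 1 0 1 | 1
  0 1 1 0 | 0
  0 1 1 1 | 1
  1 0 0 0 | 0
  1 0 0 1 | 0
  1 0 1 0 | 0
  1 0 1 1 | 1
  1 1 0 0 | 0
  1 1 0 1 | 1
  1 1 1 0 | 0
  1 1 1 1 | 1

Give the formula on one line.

  (d & c) = 0001000100010001
  (b | (d & c)) = 0001111100011111
  ~a = 1111111100000000
  ~d = 1010101010101010
  (~d | c) = 1011101110111011
  (~a | (~d | c)) = 1111111110111011
  ((b | (d & c)) | (~a | (~d | c))) = 1111111110111111
  (((b | (d & c)) | (~a | (~d | c))) & d) = 0101010100010101

(((b | (d & c)) | (~a | (~d | c))) & d)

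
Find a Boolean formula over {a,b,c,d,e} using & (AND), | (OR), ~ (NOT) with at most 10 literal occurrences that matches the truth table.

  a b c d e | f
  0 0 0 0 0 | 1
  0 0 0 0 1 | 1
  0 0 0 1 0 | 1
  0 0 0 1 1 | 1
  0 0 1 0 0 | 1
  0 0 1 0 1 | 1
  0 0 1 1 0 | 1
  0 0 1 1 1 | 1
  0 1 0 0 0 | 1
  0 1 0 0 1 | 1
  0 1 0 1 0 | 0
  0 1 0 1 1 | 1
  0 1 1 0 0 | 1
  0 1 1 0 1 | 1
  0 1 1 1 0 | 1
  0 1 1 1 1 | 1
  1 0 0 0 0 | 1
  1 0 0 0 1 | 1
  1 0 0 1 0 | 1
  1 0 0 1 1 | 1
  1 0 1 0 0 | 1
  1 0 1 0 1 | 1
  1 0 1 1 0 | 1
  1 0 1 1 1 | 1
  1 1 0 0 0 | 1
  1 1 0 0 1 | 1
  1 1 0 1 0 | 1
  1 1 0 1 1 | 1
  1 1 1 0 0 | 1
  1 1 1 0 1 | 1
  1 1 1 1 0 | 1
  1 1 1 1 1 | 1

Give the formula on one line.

((((~e & a) | (((c & ~b) | ~d) | ~b)) | (~b | e)) | c)

  ~e = 10101010101010101010101010101010
  (~e & a) = 00000000000000001010101010101010
  ~b = 11111111000000001111111100000000
  (c & ~b) = 00001111000000000000111100000000
  ~d = 11001100110011001100110011001100
  ((c & ~b) | ~d) = 11001111110011001100111111001100
  (((c & ~b) | ~d) | ~b) = 11111111110011001111111111001100
  ((~e & a) | (((c & ~b) | ~d) | ~b)) = 11111111110011001111111111101110
  (~b | e) = 11111111010101011111111101010101
  (((~e & a) | (((c & ~b) | ~d) | ~b)) | (~b | e)) = 11111111110111011111111111111111
  ((((~e & a) | (((c & ~b) | ~d) | ~b)) | (~b | e)) | c) = 11111111110111111111111111111111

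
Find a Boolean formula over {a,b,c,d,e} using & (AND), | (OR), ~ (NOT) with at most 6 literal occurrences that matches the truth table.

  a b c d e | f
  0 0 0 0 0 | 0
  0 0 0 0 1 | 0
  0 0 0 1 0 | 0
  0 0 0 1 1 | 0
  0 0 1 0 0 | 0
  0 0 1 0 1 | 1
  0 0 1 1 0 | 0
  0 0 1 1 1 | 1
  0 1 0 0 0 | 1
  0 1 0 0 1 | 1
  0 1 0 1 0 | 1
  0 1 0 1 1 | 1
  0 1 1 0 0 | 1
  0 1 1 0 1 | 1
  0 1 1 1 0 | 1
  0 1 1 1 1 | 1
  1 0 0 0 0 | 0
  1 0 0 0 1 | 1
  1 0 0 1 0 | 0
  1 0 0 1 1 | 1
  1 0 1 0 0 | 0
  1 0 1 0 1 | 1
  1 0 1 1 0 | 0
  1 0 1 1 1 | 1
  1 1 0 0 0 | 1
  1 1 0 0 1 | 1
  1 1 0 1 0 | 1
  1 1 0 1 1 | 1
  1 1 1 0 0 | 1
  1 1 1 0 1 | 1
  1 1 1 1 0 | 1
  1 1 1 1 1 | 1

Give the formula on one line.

  (e | b) = 01010101111111110101010111111111
  ((e | b) & a) = 00000000000000000101010111111111
  (c | ((e | b) & a)) = 00001111000011110101111111111111
  ((c | ((e | b) & a)) & e) = 00000101000001010101010101010101
  (((c | ((e | b) & a)) & e) | b) = 00000101111111110101010111111111

(((c | ((e | b) & a)) & e) | b)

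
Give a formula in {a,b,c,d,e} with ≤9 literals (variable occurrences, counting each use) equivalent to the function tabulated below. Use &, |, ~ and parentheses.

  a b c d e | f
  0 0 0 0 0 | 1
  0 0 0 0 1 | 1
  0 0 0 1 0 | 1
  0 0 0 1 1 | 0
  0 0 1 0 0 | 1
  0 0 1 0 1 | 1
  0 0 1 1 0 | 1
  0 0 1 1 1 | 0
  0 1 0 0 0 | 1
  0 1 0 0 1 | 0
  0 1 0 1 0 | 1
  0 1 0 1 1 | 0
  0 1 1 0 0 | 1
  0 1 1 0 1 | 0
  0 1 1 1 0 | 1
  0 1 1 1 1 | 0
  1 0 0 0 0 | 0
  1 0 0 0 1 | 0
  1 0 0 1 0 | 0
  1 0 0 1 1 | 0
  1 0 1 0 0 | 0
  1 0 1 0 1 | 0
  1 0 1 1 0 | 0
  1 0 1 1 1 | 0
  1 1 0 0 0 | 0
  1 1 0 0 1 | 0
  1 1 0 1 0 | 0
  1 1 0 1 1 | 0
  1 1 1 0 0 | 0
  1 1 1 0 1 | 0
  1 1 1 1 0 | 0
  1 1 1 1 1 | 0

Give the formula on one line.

  ~e = 10101010101010101010101010101010
  (d & ~e) = 00100010001000100010001000100010
  ~d = 11001100110011001100110011001100
  (a | ~d) = 11001100110011001111111111111111
  ((d & ~e) | (a | ~d)) = 11101110111011101111111111111111
  ~b = 11111111000000001111111100000000
  (~b | ~e) = 11111111101010101111111110101010
  ~a = 11111111111111110000000000000000
  ((~b | ~e) & ~a) = 11111111101010100000000000000000
  (((d & ~e) | (a | ~d)) & ((~b | ~e) & ~a)) = 11101110101010100000000000000000

(((d & ~e) | (a | ~d)) & ((~b | ~e) & ~a))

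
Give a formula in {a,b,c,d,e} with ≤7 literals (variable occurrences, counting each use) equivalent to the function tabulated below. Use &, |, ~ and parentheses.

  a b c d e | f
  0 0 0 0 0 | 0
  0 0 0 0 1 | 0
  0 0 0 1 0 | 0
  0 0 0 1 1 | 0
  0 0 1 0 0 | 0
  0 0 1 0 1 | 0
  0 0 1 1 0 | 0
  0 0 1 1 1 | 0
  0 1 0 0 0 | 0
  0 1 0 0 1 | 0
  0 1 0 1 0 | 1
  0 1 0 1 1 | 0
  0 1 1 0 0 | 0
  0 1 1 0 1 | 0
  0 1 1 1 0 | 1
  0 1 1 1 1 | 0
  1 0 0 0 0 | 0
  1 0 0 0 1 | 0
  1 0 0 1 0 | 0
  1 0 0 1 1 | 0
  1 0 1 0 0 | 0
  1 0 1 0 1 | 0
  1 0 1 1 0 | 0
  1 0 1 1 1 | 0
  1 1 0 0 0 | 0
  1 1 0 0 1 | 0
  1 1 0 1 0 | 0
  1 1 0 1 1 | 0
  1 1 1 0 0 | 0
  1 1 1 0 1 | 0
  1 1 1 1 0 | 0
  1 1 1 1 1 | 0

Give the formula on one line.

(((b & ~a) & d) & ~e)

  ~a = 11111111111111110000000000000000
  (b & ~a) = 00000000111111110000000000000000
  ((b & ~a) & d) = 00000000001100110000000000000000
  ~e = 10101010101010101010101010101010
  (((b & ~a) & d) & ~e) = 00000000001000100000000000000000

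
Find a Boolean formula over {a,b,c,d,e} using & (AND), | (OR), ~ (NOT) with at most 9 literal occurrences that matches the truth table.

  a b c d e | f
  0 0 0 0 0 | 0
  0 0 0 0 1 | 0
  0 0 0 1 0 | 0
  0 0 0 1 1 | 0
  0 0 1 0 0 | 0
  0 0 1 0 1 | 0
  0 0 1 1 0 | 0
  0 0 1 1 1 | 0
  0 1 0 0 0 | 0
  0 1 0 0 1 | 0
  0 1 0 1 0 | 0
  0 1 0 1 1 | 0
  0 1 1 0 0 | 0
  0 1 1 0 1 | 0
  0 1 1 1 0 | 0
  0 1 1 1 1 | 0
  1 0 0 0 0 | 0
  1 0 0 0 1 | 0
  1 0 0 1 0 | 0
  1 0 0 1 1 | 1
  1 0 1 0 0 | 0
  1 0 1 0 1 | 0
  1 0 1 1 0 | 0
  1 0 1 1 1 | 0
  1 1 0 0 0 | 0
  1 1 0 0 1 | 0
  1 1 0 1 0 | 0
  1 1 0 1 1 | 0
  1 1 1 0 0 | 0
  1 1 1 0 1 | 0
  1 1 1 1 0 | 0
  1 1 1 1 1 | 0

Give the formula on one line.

  ~c = 11110000111100001111000011110000
  (a & ~c) = 00000000000000001111000011110000
  ~e = 10101010101010101010101010101010
  ((a & ~c) | ~e) = 10101010101010101111101011111010
  (~e | d) = 10111011101110111011101110111011
  (((a & ~c) | ~e) & (~e | d)) = 10101010101010101011101010111010
  ((((a & ~c) | ~e) & (~e | d)) & ~c) = 10100000101000001011000010110000
  (e & ((((a & ~c) | ~e) & (~e | d)) & ~c)) = 00000000000000000001000000010000
  ~b = 11111111000000001111111100000000
  (~b & ~c) = 11110000000000001111000000000000
  ((e & ((((a & ~c) | ~e) & (~e | d)) & ~c)) & (~b & ~c)) = 00000000000000000001000000000000

((e & ((((a & ~c) | ~e) & (~e | d)) & ~c)) & (~b & ~c))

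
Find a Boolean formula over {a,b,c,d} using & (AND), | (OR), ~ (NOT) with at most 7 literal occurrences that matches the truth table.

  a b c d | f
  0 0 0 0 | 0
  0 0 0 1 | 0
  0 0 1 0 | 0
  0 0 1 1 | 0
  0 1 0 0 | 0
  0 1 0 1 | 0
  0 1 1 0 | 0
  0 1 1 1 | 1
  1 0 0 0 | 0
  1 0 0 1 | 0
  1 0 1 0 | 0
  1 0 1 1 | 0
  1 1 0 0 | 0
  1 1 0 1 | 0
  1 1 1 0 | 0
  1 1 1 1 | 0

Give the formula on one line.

((d & ~a) & (b & c))

  ~a = 1111111100000000
  (d & ~a) = 0101010100000000
  (b & c) = 0000001100000011
  ((d & ~a) & (b & c)) = 0000000100000000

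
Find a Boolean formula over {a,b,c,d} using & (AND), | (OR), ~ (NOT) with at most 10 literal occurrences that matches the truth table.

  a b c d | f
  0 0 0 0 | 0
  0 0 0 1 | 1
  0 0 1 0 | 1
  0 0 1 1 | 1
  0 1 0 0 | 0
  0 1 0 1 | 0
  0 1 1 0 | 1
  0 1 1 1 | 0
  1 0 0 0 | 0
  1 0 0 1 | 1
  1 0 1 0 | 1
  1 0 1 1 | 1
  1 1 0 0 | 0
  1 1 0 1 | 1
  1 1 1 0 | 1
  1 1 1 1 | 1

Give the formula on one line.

((((a | ~d) & ~a) | (~b | a)) & (d | c))

  ~d = 1010101010101010
  (a | ~d) = 1010101011111111
  ~a = 1111111100000000
  ((a | ~d) & ~a) = 1010101000000000
  ~b = 1111000011110000
  (~b | a) = 1111000011111111
  (((a | ~d) & ~a) | (~b | a)) = 1111101011111111
  (d | c) = 0111011101110111
  ((((a | ~d) & ~a) | (~b | a)) & (d | c)) = 0111001001110111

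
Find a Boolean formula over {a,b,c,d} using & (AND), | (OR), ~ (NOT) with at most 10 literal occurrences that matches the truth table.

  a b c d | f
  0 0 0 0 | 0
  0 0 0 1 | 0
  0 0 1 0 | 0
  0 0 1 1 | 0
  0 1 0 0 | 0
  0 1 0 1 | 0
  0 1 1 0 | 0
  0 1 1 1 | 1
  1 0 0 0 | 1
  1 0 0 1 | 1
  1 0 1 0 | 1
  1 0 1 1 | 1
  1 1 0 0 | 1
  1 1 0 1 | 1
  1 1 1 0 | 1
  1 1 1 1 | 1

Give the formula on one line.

  ~c = 1100110011001100
  (d | ~c) = 1101110111011101
  ~d = 1010101010101010
  (c | ~d) = 1011101110111011
  ((d | ~c) & (c | ~d)) = 1001100110011001
  (((d | ~c) & (c | ~d)) & d) = 0001000100010001
  (b & (((d | ~c) & (c | ~d)) & d)) = 0000000100000001
  (a | (b & (((d | ~c) & (c | ~d)) & d))) = 0000000111111111

(a | (b & (((d | ~c) & (c | ~d)) & d)))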